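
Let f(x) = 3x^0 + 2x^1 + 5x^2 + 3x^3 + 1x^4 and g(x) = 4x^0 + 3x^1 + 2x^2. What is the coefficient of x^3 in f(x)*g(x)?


Cauchy product at x^3:
2*2 + 5*3 + 3*4
= 31

31


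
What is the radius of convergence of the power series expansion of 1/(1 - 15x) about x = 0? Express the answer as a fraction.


Expanding 1/(1 - 15x) = sum_{k>=0} 15^k x^k, the series converges when |15x| < 1, i.e., |x| < 1/15.
So the radius of convergence is 1/15 = 1/15.

1/15


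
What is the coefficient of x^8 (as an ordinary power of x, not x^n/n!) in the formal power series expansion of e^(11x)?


The exponential series is e^y = sum_{k>=0} y^k / k!. Substituting y = 11x gives
e^(11x) = sum_{k>=0} 11^k x^k / k!.
So the coefficient of x^n is a^n/n! with a = 11, n = 8:
11^8 / 8! = 214358881/40320 = 214358881/40320

214358881/40320


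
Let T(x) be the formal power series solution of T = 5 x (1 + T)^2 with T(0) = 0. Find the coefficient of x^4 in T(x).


Apply the Lagrange inversion formula: if T = 5 x * phi(T) with phi(t) = (1 + t)^2, then [x^n] T = 5^n * (1/n) [t^(n-1)] phi(t)^n = 5^n * (1/n) [t^(n-1)] (1 + t)^(2n) = 5^n * (1/n) C(2n, n-1).
Using the identity C(2n, n-1) = C(2n, n) * n / (n+1), the unscaled factor equals C(2n, n) / (n+1) = C_n, the n-th Catalan number.
For n = 4: C_4 = C(8, 4) / 5 = 70/5 = 14.
With the 5^4 = 625 factor, the coefficient is 625 * 14 = 8750.

8750


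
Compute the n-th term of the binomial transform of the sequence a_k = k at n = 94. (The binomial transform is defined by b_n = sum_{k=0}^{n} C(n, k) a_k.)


With a_k = k, b_n = sum_{k=0}^{n} C(n, k) k. Using k * C(n, k) = n * C(n-1, k-1) gives b_n = n * sum_{k>=1} C(n-1, k-1) = n * 2^(n-1).
For n = 94: 94 * 2^93 = 94 * 9903520314283042199192993792 = 930930909542605966724141416448.

930930909542605966724141416448


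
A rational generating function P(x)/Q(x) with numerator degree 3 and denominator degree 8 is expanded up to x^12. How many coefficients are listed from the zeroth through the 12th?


Expanding up to x^12 gives the coefficients for x^0, x^1, ..., x^12.
That is 12 + 1 = 13 coefficients in total.

13


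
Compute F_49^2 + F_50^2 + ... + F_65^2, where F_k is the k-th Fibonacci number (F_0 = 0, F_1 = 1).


There is a standard identity sum_{k=0}^{N} F_k^2 = F_N * F_{N+1} (proved inductively from the telescoping relation F_k^2 = F_k F_{k+1} - F_{k-1} F_k). Then
sum_{k=49}^{65} F_k^2 = F_65 F_66 - F_48 F_49.
Computing: F_65 = 17167680177565, F_66 = 27777890035288, F_48 = 4807526976, F_49 = 7778742049.
Sum = 17167680177565 * 27777890035288 - 4807526976 * 7778742049 = 476881894736881896042899896.

476881894736881896042899896


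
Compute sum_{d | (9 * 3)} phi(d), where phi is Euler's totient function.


First, 9 * 3 = 27. One classical identity is sum_{d | n} phi(d) = n (each k in [1, n] has a unique gcd with n, and among the k's with gcd(k, n) = n/d there are phi(d) of them). So the sum equals 27. We also verify directly:
Divisors of 27: 1, 3, 9, 27.
phi values: 1, 2, 6, 18.
Sum = 27.

27


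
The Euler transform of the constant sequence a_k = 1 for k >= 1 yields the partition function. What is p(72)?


The Euler transform converts the sequence a_k = 1 into the number of integer partitions.
Using the recurrence or dynamic programming:
p(72) = 5392783

5392783


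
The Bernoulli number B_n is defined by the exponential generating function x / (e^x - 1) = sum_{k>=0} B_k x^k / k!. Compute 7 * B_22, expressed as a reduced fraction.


Bernoulli numbers can also be computed recursively via B_0 = 1 and sum_{j=0}^{m} C(m+1, j) B_j = 0 for m >= 1. Odd-index Bernoulli numbers vanish for k >= 3.
Computing B_22 = 854513/138, so 7 * B_22 = 7 * 854513/138 = 5981591/138.

5981591/138


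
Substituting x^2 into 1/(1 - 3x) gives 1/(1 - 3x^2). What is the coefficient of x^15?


Since 1/(1 - 3x^2) only has even powers of x,
the coefficient of x^15 (odd) is 0.

0


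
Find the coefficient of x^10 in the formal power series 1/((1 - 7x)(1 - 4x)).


By partial fractions or Cauchy convolution:
The coefficient equals sum_{k=0}^{10} 7^k * 4^(10-k).
= 657710813

657710813


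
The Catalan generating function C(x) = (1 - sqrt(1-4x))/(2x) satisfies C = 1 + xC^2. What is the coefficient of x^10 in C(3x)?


Substituting x -> 3x scales the n-th coefficient by 3^n, so [x^10] C(3x) = 3^10 * C_10.
C_10 = C(2*10, 10)/(11) = 184756/11 = 16796.
So 3^10 * 16796 = 59049 * 16796 = 991787004.

991787004


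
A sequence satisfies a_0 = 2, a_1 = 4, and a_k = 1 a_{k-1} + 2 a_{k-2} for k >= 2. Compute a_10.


The characteristic equation is t^2 - 1 t - 2 = 0, with roots r_1 = 2 and r_2 = -1 (so c_1 = r_1 + r_2, c_2 = -r_1 r_2 as required).
One can use the closed form a_n = A r_1^n + B r_2^n, but direct iteration is more reliable:
a_0 = 2, a_1 = 4, a_2 = 8, a_3 = 16, a_4 = 32, a_5 = 64, a_6 = 128, a_7 = 256, a_8 = 512, a_9 = 1024, a_10 = 2048.
So a_10 = 2048.

2048


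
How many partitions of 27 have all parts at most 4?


Using the generating function (1-x)^(-1)(1-x^2)^(-1)...(1-x^4)^(-1),
the coefficient of x^27 counts these restricted partitions.
Result = 225

225


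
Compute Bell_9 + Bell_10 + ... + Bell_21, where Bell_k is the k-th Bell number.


Recall Bell_k counts set partitions of a k-set (with Bell_0 = 1 by convention).
Bell_9 through Bell_21: 21147, 115975, 678570, 4213597, 27644437, 190899322, 1382958545, 10480142147, 82864869804, 682076806159, 5832742205057, 51724158235372, 474869816156751
Sum = 21147 + 115975 + 678570 + 4213597 + 27644437 + 190899322 + 1382958545 + 10480142147 + 82864869804 + 682076806159 + 5832742205057 + 51724158235372 + 474869816156751 = 533203744946883.

533203744946883


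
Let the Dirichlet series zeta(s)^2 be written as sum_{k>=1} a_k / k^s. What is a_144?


The Dirichlet convolution of the constant function 1 with itself gives (1 * 1)(k) = sum_{d | k} 1 = d(k), the number of positive divisors of k.
Since zeta(s) = sum_{k>=1} 1/k^s, we have zeta(s)^2 = sum_{k>=1} d(k)/k^s, so a_k = d(k).
For k = 144: the divisors are 1, 2, 3, 4, 6, 8, 9, 12, 16, 18, 24, 36, 48, 72, 144.
Count = 15.

15


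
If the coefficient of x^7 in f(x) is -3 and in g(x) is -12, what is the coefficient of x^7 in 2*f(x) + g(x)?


Scalar multiplication scales coefficients: 2 * -3 = -6.
Then add the g coefficient: -6 + -12
= -18

-18


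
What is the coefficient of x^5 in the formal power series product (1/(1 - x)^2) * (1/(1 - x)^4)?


Combine the factors: (1/(1 - x)^2) * (1/(1 - x)^4) = 1/(1 - x)^6.
Then use 1/(1 - x)^r = sum_{k>=0} C(k + r - 1, r - 1) x^k with r = 6 and k = 5:
C(10, 5) = 252.

252


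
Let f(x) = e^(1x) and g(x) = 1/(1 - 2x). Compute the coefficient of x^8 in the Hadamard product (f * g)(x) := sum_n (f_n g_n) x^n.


Expanding: f_k = 1^k/k! (from e^(1x)) and g_k = 2^k (from 1/(1 - 2x)). So the Hadamard coefficient (f * g)_k = 1^k 2^k / k! = (2)^k / k!.
For k = 8: 2^8/8! = 256/40320 = 2/315.

2/315


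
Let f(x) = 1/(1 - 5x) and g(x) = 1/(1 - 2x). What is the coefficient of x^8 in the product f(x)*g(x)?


The coefficient of x^n in f*g is the Cauchy product: sum_{k=0}^{n} a^k * b^(n-k).
With a=5, b=2, n=8:
sum_{k=0}^{8} 5^k * 2^(8-k)
= 650871

650871


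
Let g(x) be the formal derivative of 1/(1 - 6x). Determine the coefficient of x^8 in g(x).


Differentiate termwise: d/dx sum_{k>=0} 6^k x^k = sum_{k>=1} k 6^k x^(k-1) = sum_{j>=0} (j+1) 6^(j+1) x^j.
Equivalently, d/dx [1/(1 - 6x)] = 6/(1 - 6x)^2.
For j = 8: 9 * 6^9 = 9 * 10077696 = 90699264.

90699264


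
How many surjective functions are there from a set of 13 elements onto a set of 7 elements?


By inclusion-exclusion on which target elements are missed, the number of surjections from an n-set onto a k-set is
surj(n, k) = sum_{j=0}^{k} (-1)^j C(k, j) (k - j)^n.
Equivalently surj(n, k) = k! * S(n, k), where S(n, k) is the Stirling number of the second kind.
For n = 13, k = 7:
S(13, 7) = 5715424, so
surj = 7! * 5715424 = 5040 * 5715424 = 28805736960.

28805736960


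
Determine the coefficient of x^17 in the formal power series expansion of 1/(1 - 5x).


The geometric series identity gives 1/(1 - c x) = sum_{k>=0} c^k x^k, so the coefficient of x^k is c^k.
Here c = 5 and k = 17.
Computing: 5^17 = 762939453125

762939453125


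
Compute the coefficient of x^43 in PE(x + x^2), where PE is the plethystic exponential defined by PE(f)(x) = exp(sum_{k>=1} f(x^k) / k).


With f(x) = x + x^2, the exponent is sum_{k>=1} (x^k + x^(2k)) / k = -ln(1 - x) - ln(1 - x^2). Exponentiating:
PE(x + x^2) = 1 / ((1 - x)(1 - x^2)).
This is the generating function for partitions of n into parts of size 1 or 2. The number of 2's can be any j in 0..21, and the rest are 1's, so
[x^43] = floor(43/2) + 1 = 22.

22


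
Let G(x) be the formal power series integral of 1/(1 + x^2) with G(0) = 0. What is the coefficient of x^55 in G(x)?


1/(1 + x^2) = sum_{j>=0} (-1)^j x^(2j). Integrating termwise with G(0) = 0:
G(x) = sum_{j>=0} (-1)^j x^(2j+1) / (2j+1) = arctan(x).
Only odd powers are nonzero. For x^55 write 55 = 2*27 + 1, giving
(-1)^27 / 55 = -1/55 = -1/55.

-1/55


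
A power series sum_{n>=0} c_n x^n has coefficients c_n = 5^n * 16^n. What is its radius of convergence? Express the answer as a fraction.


By the root test (Cauchy-Hadamard), the radius is R = 1 / limsup_n |c_n|^(1/n).
Here |c_n|^(1/n) = (5^n * 16^n)^(1/n) = 5 * 16 = 80 for all n.
So R = 1/80 = 1/80.

1/80


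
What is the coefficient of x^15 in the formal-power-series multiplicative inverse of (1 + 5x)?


The inverse is 1/(1 + 5x). Apply the geometric identity 1/(1 - y) = sum_{k>=0} y^k with y = -5x:
1/(1 + 5x) = sum_{k>=0} (-5)^k x^k.
So the coefficient of x^15 is (-5)^15 = -30517578125.

-30517578125


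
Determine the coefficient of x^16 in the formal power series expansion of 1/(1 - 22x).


The geometric series identity gives 1/(1 - c x) = sum_{k>=0} c^k x^k, so the coefficient of x^k is c^k.
Here c = 22 and k = 16.
Computing: 22^16 = 3011361496339065143296

3011361496339065143296


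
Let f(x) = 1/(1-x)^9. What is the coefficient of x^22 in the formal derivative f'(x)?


Differentiate: d/dx [ 1/(1-x)^r ] = r / (1-x)^(r+1).
Here r = 9, so f'(x) = 9 / (1-x)^10.
The expansion of 1/(1-x)^(r+1) has coefficient of x^n equal to C(n+r, r).
So the coefficient of x^22 in f'(x) is
9 * C(31, 9) = 9 * 20160075 = 181440675

181440675


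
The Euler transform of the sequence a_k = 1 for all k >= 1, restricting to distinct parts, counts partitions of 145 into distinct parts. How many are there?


Partitions of 145 into distinct parts can be computed via generating function.
Product (1+x)(1+x^2)(1+x^3)...
The coefficient of x^145 = 13699699

13699699


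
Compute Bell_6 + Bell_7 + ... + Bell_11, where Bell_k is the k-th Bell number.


Recall Bell_k counts set partitions of a k-set (with Bell_0 = 1 by convention).
Bell_6 through Bell_11: 203, 877, 4140, 21147, 115975, 678570
Sum = 203 + 877 + 4140 + 21147 + 115975 + 678570 = 820912.

820912


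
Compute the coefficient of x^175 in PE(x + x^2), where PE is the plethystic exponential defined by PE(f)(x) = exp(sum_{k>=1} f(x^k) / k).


With f(x) = x + x^2, the exponent is sum_{k>=1} (x^k + x^(2k)) / k = -ln(1 - x) - ln(1 - x^2). Exponentiating:
PE(x + x^2) = 1 / ((1 - x)(1 - x^2)).
This is the generating function for partitions of n into parts of size 1 or 2. The number of 2's can be any j in 0..87, and the rest are 1's, so
[x^175] = floor(175/2) + 1 = 88.

88


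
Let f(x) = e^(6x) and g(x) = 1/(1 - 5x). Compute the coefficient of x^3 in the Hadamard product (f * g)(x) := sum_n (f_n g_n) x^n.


Expanding: f_k = 6^k/k! (from e^(6x)) and g_k = 5^k (from 1/(1 - 5x)). So the Hadamard coefficient (f * g)_k = 6^k 5^k / k! = (30)^k / k!.
For k = 3: 30^3/3! = 27000/6 = 4500.

4500


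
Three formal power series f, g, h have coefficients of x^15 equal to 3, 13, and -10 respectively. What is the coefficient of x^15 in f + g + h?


Series addition is componentwise:
3 + 13 + -10
= 6

6


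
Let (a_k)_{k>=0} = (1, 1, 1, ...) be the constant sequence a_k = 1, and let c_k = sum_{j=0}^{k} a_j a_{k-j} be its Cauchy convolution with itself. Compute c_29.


Since a_j = 1 for all j >= 0, the convolution sum becomes
c_k = sum_{j=0}^{k} 1 * 1 = 1 * (k + 1).
Equivalently, the generating function of (a_k) is 1/(1 - x) and its square is 1/(1 - x)^2 = sum_{k>=0} 1(k + 1) x^k.
For k = 29: 1 * 30 = 30.

30


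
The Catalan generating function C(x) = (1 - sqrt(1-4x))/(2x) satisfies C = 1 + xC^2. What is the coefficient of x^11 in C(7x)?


Substituting x -> 7x scales the n-th coefficient by 7^n, so [x^11] C(7x) = 7^11 * C_11.
C_11 = C(2*11, 11)/(12) = 705432/12 = 58786.
So 7^11 * 58786 = 1977326743 * 58786 = 116239129913998.

116239129913998


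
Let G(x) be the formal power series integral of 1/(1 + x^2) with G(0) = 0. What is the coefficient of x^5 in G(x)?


1/(1 + x^2) = sum_{j>=0} (-1)^j x^(2j). Integrating termwise with G(0) = 0:
G(x) = sum_{j>=0} (-1)^j x^(2j+1) / (2j+1) = arctan(x).
Only odd powers are nonzero. For x^5 write 5 = 2*2 + 1, giving
(-1)^2 / 5 = 1/5 = 1/5.

1/5


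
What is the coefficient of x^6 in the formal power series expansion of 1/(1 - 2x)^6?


The general identity 1/(1 - c x)^r = sum_{k>=0} c^k C(k + r - 1, r - 1) x^k follows by substituting y = c x into 1/(1 - y)^r = sum_{k>=0} C(k + r - 1, r - 1) y^k.
For c = 2, r = 6, k = 6:
2^6 * C(11, 5) = 64 * 462 = 29568.

29568


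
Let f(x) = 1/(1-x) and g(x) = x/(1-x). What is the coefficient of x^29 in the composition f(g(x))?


First simplify the composition: f(g(x)) = 1/(1 - x/(1-x)) = (1-x)/((1-x) - x) = (1-x)/(1-2x).
Now extract the coefficient. Write (1-x)/(1-2x) = 1/(1-2x) - x/(1-2x).
The coefficient of x^n in 1/(1-2x) is 2^n, and in x/(1-2x) is 2^(n-1) (for n >= 1).
So the coefficient of x^29 is 2^29 - 2^28 = 536870912 - 268435456 = 268435456.

268435456


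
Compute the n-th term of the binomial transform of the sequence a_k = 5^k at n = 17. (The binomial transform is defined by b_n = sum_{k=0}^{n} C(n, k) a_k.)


With a_k = 5^k, b_n = sum_{k=0}^{n} C(n, k) 5^k = (1 + 5)^n by the binomial theorem.
For n = 17: (1 + 5)^17 = 6^17 = 16926659444736.

16926659444736


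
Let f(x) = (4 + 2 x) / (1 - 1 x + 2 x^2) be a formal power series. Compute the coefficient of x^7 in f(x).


Write f(x) = sum_{k>=0} a_k x^k. Multiplying both sides by 1 - 1 x + 2 x^2 gives
(1 - 1 x + 2 x^2) sum_{k>=0} a_k x^k = 4 + 2 x.
Matching coefficients:
 x^0: a_0 = 4
 x^1: a_1 - 1 a_0 = 2  =>  a_1 = 1*4 + 2 = 6
 x^k (k >= 2): a_k = 1 a_{k-1} - 2 a_{k-2}.
Iterating: a_2 = -2, a_3 = -14, a_4 = -10, a_5 = 18, a_6 = 38, a_7 = 2.
So the coefficient of x^7 is 2.

2


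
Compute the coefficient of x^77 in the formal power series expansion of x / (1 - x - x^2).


Let f(x) = sum_{k>=0} a_k x^k. Multiplying f(x) * (1 - x - x^2) = x and matching coefficients gives a_0 = 0, a_1 = 1, and a_k = a_{k-1} + a_{k-2} for k >= 2. These are the Fibonacci numbers F_k.
Iterating from F_0 = 0, F_1 = 1:
F_0=0, F_1=1, F_2=1, F_3=2, F_4=3, F_5=5, F_6=8, F_7=13, F_8=21, F_9=34, ...
F_77 = 5527939700884757.

5527939700884757


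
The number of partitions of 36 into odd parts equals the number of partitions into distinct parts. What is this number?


Computing partitions of 36 into odd parts (1, 3, 5, ...):
Using the generating function prod_{k>=0} 1/(1-x^(2k+1)),
the count is 668

668


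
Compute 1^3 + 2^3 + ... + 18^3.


This power sum has a closed form given by Faulhaber's formula
sum_{k=1}^{m} k^p = (1 / (p + 1)) * sum_{j=0}^{p} C(p + 1, j) B_j m^(p + 1 - j),
but for small m direct computation is fastest:
1 + 8 + 27 + 64 + 125 + 216 + 343 + 512 + 729 + 1000 + 1331 + 1728 + 2197 + 2744 + 3375 + 4096 + 4913 + 5832 = 29241.

29241


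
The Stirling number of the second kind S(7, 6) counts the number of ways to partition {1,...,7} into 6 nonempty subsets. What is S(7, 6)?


Using the explicit formula S(n,k) = (1/k!) sum_{j=0}^{k} (-1)^(k-j) C(k,j) j^n:
S(7, 6) = 21
Equivalently, S(n,k) is n! times the coefficient of x^n in the EGF (e^x - 1)^k / k!.

21


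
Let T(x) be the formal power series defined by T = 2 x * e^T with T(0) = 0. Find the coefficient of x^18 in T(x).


Apply the Lagrange inversion formula: if T = 2 x * phi(T) with phi(t) = e^t, then
[x^n] T = 2^n * (1/n) [t^(n-1)] phi(t)^n = 2^n * (1/n) [t^(n-1)] e^(n t) = 2^n * (1/n) * n^(n-1) / (n-1)! = 2^n * n^(n-1) / n!.
When c = 1 this is the Cayley count of rooted labeled trees on n vertices, divided by n!.
For n = 18: 2^18 * 18^17 / 18! = 262144 * 2185911559738696531968/6402373705728000 = 1332669751402954752/14889875.

1332669751402954752/14889875


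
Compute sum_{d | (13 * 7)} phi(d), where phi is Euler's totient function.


First, 13 * 7 = 91. One classical identity is sum_{d | n} phi(d) = n (each k in [1, n] has a unique gcd with n, and among the k's with gcd(k, n) = n/d there are phi(d) of them). So the sum equals 91. We also verify directly:
Divisors of 91: 1, 7, 13, 91.
phi values: 1, 6, 12, 72.
Sum = 91.

91


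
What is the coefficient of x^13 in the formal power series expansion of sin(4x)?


The Maclaurin series is sin(t) = sum_{k>=0} (-1)^k t^(2k+1) / (2k+1)!, so substituting t = 4x, only odd powers of x are nonzero, with coefficient of x^(2k+1) equal to (-1)^k 4^(2k+1) / (2k+1)!.
Write 13 = 2*6 + 1, giving the coefficient (-1)^6 * 4^13 / 13! = 67108864/6227020800 = 65536/6081075.

65536/6081075


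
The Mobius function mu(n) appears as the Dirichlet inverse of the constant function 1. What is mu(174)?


174 = 2 * 3 * 29 (all distinct primes).
mu(174) = (-1)^3 = -1

-1


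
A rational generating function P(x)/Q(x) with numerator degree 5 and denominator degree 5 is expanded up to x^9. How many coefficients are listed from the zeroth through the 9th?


Expanding up to x^9 gives the coefficients for x^0, x^1, ..., x^9.
That is 9 + 1 = 10 coefficients in total.

10


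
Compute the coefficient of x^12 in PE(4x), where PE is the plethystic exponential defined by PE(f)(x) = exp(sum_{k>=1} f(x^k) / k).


With f(x) = 4x, the exponent is sum_{k>=1} 4 x^k / k = 4 * (-ln(1 - x)). Exponentiating:
PE(4x) = exp(-4 ln(1 - x)) = 1/(1 - x)^4.
By the negative binomial expansion, [x^n] 1/(1 - x)^4 = C(n + 3, 3).
For n = 12: C(15, 3) = 455.

455


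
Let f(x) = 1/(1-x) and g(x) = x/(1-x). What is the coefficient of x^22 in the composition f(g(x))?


First simplify the composition: f(g(x)) = 1/(1 - x/(1-x)) = (1-x)/((1-x) - x) = (1-x)/(1-2x).
Now extract the coefficient. Write (1-x)/(1-2x) = 1/(1-2x) - x/(1-2x).
The coefficient of x^n in 1/(1-2x) is 2^n, and in x/(1-2x) is 2^(n-1) (for n >= 1).
So the coefficient of x^22 is 2^22 - 2^21 = 4194304 - 2097152 = 2097152.

2097152


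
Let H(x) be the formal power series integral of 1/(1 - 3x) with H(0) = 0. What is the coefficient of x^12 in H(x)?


1/(1 - 3x) = sum_{k>=0} 3^k x^k. Integrating termwise with H(0) = 0:
H(x) = sum_{k>=0} 3^k x^(k+1) / (k+1) = sum_{m>=1} 3^(m-1) x^m / m.
For m = 12: 3^11/12 = 177147/12 = 59049/4.

59049/4


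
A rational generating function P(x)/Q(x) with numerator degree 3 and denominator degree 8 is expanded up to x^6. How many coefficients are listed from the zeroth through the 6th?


Expanding up to x^6 gives the coefficients for x^0, x^1, ..., x^6.
That is 6 + 1 = 7 coefficients in total.

7


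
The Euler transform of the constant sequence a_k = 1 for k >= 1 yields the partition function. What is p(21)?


The Euler transform converts the sequence a_k = 1 into the number of integer partitions.
Using the recurrence or dynamic programming:
p(21) = 792

792


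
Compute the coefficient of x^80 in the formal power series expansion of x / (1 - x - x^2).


Let f(x) = sum_{k>=0} a_k x^k. Multiplying f(x) * (1 - x - x^2) = x and matching coefficients gives a_0 = 0, a_1 = 1, and a_k = a_{k-1} + a_{k-2} for k >= 2. These are the Fibonacci numbers F_k.
Iterating from F_0 = 0, F_1 = 1:
F_0=0, F_1=1, F_2=1, F_3=2, F_4=3, F_5=5, F_6=8, F_7=13, F_8=21, F_9=34, ...
F_80 = 23416728348467685.

23416728348467685


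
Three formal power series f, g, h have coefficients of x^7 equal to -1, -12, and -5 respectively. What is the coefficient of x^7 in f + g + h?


Series addition is componentwise:
-1 + -12 + -5
= -18

-18


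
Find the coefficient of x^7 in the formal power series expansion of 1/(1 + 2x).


Write 1/(1 + c x) = 1/(1 - (-c) x) and apply the geometric-series identity
1/(1 - y) = sum_{k>=0} y^k to get 1/(1 + c x) = sum_{k>=0} (-c)^k x^k.
So the coefficient of x^k is (-c)^k = (-1)^k * c^k.
Here c = 2 and k = 7:
(-2)^7 = -1 * 128 = -128

-128


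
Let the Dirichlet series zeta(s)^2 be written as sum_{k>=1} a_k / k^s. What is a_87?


The Dirichlet convolution of the constant function 1 with itself gives (1 * 1)(k) = sum_{d | k} 1 = d(k), the number of positive divisors of k.
Since zeta(s) = sum_{k>=1} 1/k^s, we have zeta(s)^2 = sum_{k>=1} d(k)/k^s, so a_k = d(k).
For k = 87: the divisors are 1, 3, 29, 87.
Count = 4.

4


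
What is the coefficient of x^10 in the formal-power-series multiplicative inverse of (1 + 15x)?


The inverse is 1/(1 + 15x). Apply the geometric identity 1/(1 - y) = sum_{k>=0} y^k with y = -15x:
1/(1 + 15x) = sum_{k>=0} (-15)^k x^k.
So the coefficient of x^10 is (-15)^10 = 576650390625.

576650390625


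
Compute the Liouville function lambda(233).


The Liouville function is lambda(k) = (-1)^Omega(k), where Omega(k) counts the prime factors of k with multiplicity.
Factoring: 233 = 233, so Omega(233) = 1.
lambda(233) = (-1)^1 = -1.

-1


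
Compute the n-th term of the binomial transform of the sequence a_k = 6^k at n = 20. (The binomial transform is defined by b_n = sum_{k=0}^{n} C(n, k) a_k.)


With a_k = 6^k, b_n = sum_{k=0}^{n} C(n, k) 6^k = (1 + 6)^n by the binomial theorem.
For n = 20: (1 + 6)^20 = 7^20 = 79792266297612001.

79792266297612001


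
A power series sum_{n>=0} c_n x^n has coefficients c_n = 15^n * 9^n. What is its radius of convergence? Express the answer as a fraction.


By the root test (Cauchy-Hadamard), the radius is R = 1 / limsup_n |c_n|^(1/n).
Here |c_n|^(1/n) = (15^n * 9^n)^(1/n) = 15 * 9 = 135 for all n.
So R = 1/135 = 1/135.

1/135


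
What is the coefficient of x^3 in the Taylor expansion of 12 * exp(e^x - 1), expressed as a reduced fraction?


exp(e^x - 1) = sum_{k>=0} Bell_k x^k / k!, where Bell_k is the k-th Bell number.
So the coefficient of x^3 is 12 * Bell_3 / 3!.
Computing: Bell_3 = 5 and 3! = 6, giving
12 * 5/6 = 10.

10


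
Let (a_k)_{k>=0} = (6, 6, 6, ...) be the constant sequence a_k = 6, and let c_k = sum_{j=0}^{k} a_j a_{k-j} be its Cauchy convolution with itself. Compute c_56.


Since a_j = 6 for all j >= 0, the convolution sum becomes
c_k = sum_{j=0}^{k} 6 * 6 = 36 * (k + 1).
Equivalently, the generating function of (a_k) is 6/(1 - x) and its square is 36/(1 - x)^2 = sum_{k>=0} 36(k + 1) x^k.
For k = 56: 36 * 57 = 2052.

2052


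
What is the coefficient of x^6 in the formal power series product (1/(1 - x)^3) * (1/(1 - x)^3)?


Combine the factors: (1/(1 - x)^3) * (1/(1 - x)^3) = 1/(1 - x)^6.
Then use 1/(1 - x)^r = sum_{k>=0} C(k + r - 1, r - 1) x^k with r = 6 and k = 6:
C(11, 5) = 462.

462


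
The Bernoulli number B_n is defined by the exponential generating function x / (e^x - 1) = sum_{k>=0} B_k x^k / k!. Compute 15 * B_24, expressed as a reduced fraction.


Bernoulli numbers can also be computed recursively via B_0 = 1 and sum_{j=0}^{m} C(m+1, j) B_j = 0 for m >= 1. Odd-index Bernoulli numbers vanish for k >= 3.
Computing B_24 = -236364091/2730, so 15 * B_24 = 15 * -236364091/2730 = -236364091/182.

-236364091/182


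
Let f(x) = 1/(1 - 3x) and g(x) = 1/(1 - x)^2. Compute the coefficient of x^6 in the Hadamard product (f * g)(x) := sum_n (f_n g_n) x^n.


f has coefficients f_k = 3^k. For g = 1/(1 - x)^2 the coefficient is g_k = C(k + 1, 1) = k + 1. The Hadamard coefficient is (f * g)_k = 3^k * (k + 1).
For k = 6: 3^6 * 7 = 729 * 7 = 5103.

5103


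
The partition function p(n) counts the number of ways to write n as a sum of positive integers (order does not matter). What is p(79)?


Using the generating function prod_{k>=1} 1/(1-x^k), we compute p(79).
By dynamic programming over parts 1 through 79:
p(79) = 13848650

13848650


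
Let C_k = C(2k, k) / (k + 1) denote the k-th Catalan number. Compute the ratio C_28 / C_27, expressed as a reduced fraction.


Using C_k = (2k)! / (k! (k+1)!), the ratio C_{k+1}/C_k simplifies to
C_{k+1}/C_k = [(2k+2)! / ((k+1)! (k+2)!)] * [k! (k+1)! / (2k)!]
 = (2k+2)(2k+1) / ((k+1)(k+2)) = 2(2k+1) / (k+2).
For k = 27: 2(2*27 + 1) / (27 + 2) = 110/29 = 110/29.

110/29


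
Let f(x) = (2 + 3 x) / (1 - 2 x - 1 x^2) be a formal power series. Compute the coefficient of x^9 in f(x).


Write f(x) = sum_{k>=0} a_k x^k. Multiplying both sides by 1 - 2 x - 1 x^2 gives
(1 - 2 x - 1 x^2) sum_{k>=0} a_k x^k = 2 + 3 x.
Matching coefficients:
 x^0: a_0 = 2
 x^1: a_1 - 2 a_0 = 3  =>  a_1 = 2*2 + 3 = 7
 x^k (k >= 2): a_k = 2 a_{k-1} + 1 a_{k-2}.
Iterating: a_2 = 16, a_3 = 39, a_4 = 94, a_5 = 227, a_6 = 548, a_7 = 1323, a_8 = 3194, a_9 = 7711.
So the coefficient of x^9 is 7711.

7711


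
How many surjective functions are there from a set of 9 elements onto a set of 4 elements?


By inclusion-exclusion on which target elements are missed, the number of surjections from an n-set onto a k-set is
surj(n, k) = sum_{j=0}^{k} (-1)^j C(k, j) (k - j)^n.
Equivalently surj(n, k) = k! * S(n, k), where S(n, k) is the Stirling number of the second kind.
For n = 9, k = 4:
S(9, 4) = 7770, so
surj = 4! * 7770 = 24 * 7770 = 186480.

186480


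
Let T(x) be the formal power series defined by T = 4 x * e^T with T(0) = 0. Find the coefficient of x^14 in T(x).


Apply the Lagrange inversion formula: if T = 4 x * phi(T) with phi(t) = e^t, then
[x^n] T = 4^n * (1/n) [t^(n-1)] phi(t)^n = 4^n * (1/n) [t^(n-1)] e^(n t) = 4^n * (1/n) * n^(n-1) / (n-1)! = 4^n * n^(n-1) / n!.
When c = 1 this is the Cayley count of rooted labeled trees on n vertices, divided by n!.
For n = 14: 4^14 * 14^13 / 14! = 268435456 * 793714773254144/87178291200 = 2123138423672799232/868725.

2123138423672799232/868725


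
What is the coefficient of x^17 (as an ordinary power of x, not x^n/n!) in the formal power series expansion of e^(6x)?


The exponential series is e^y = sum_{k>=0} y^k / k!. Substituting y = 6x gives
e^(6x) = sum_{k>=0} 6^k x^k / k!.
So the coefficient of x^n is a^n/n! with a = 6, n = 17:
6^17 / 17! = 16926659444736/355687428096000 = 708588/14889875

708588/14889875


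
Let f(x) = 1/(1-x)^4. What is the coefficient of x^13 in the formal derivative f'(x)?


Differentiate: d/dx [ 1/(1-x)^r ] = r / (1-x)^(r+1).
Here r = 4, so f'(x) = 4 / (1-x)^5.
The expansion of 1/(1-x)^(r+1) has coefficient of x^n equal to C(n+r, r).
So the coefficient of x^13 in f'(x) is
4 * C(17, 4) = 4 * 2380 = 9520

9520


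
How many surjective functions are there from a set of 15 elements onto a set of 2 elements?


By inclusion-exclusion on which target elements are missed, the number of surjections from an n-set onto a k-set is
surj(n, k) = sum_{j=0}^{k} (-1)^j C(k, j) (k - j)^n.
Equivalently surj(n, k) = k! * S(n, k), where S(n, k) is the Stirling number of the second kind.
For n = 15, k = 2:
S(15, 2) = 16383, so
surj = 2! * 16383 = 2 * 16383 = 32766.

32766


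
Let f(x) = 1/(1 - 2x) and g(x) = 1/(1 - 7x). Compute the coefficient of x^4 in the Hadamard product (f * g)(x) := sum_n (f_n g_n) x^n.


f has coefficients f_k = 2^k and g has coefficients g_k = 7^k, so the Hadamard product has coefficient (f*g)_k = 2^k * 7^k = 14^k.
For k = 4: 14^4 = 38416.

38416


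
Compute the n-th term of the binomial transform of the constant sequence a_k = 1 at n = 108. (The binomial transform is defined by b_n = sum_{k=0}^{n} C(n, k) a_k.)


With a_k = 1 for all k, b_n = sum_{k=0}^{n} C(n, k) = 2^n by the binomial theorem.
For n = 108: 2^108 = 324518553658426726783156020576256.

324518553658426726783156020576256


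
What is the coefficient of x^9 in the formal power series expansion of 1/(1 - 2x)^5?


The general identity 1/(1 - c x)^r = sum_{k>=0} c^k C(k + r - 1, r - 1) x^k follows by substituting y = c x into 1/(1 - y)^r = sum_{k>=0} C(k + r - 1, r - 1) y^k.
For c = 2, r = 5, k = 9:
2^9 * C(13, 4) = 512 * 715 = 366080.

366080


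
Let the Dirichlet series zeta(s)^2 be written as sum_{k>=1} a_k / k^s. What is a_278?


The Dirichlet convolution of the constant function 1 with itself gives (1 * 1)(k) = sum_{d | k} 1 = d(k), the number of positive divisors of k.
Since zeta(s) = sum_{k>=1} 1/k^s, we have zeta(s)^2 = sum_{k>=1} d(k)/k^s, so a_k = d(k).
For k = 278: the divisors are 1, 2, 139, 278.
Count = 4.

4


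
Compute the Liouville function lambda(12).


The Liouville function is lambda(k) = (-1)^Omega(k), where Omega(k) counts the prime factors of k with multiplicity.
Factoring: 12 = 2 * 2 * 3, so Omega(12) = 3.
lambda(12) = (-1)^3 = -1.

-1


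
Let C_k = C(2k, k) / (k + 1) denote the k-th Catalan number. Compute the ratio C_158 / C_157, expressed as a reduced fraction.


Using C_k = (2k)! / (k! (k+1)!), the ratio C_{k+1}/C_k simplifies to
C_{k+1}/C_k = [(2k+2)! / ((k+1)! (k+2)!)] * [k! (k+1)! / (2k)!]
 = (2k+2)(2k+1) / ((k+1)(k+2)) = 2(2k+1) / (k+2).
For k = 157: 2(2*157 + 1) / (157 + 2) = 630/159 = 210/53.

210/53


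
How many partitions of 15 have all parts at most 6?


Using the generating function (1-x)^(-1)(1-x^2)^(-1)...(1-x^6)^(-1),
the coefficient of x^15 counts these restricted partitions.
Result = 110

110


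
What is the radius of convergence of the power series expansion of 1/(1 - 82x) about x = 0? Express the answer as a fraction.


Expanding 1/(1 - 82x) = sum_{k>=0} 82^k x^k, the series converges when |82x| < 1, i.e., |x| < 1/82.
So the radius of convergence is 1/82 = 1/82.

1/82


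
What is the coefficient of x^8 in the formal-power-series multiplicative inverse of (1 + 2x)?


The inverse is 1/(1 + 2x). Apply the geometric identity 1/(1 - y) = sum_{k>=0} y^k with y = -2x:
1/(1 + 2x) = sum_{k>=0} (-2)^k x^k.
So the coefficient of x^8 is (-2)^8 = 256.

256


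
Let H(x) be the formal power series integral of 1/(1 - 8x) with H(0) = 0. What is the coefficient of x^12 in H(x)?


1/(1 - 8x) = sum_{k>=0} 8^k x^k. Integrating termwise with H(0) = 0:
H(x) = sum_{k>=0} 8^k x^(k+1) / (k+1) = sum_{m>=1} 8^(m-1) x^m / m.
For m = 12: 8^11/12 = 8589934592/12 = 2147483648/3.

2147483648/3


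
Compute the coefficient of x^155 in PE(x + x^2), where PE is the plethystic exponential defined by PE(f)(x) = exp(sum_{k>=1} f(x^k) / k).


With f(x) = x + x^2, the exponent is sum_{k>=1} (x^k + x^(2k)) / k = -ln(1 - x) - ln(1 - x^2). Exponentiating:
PE(x + x^2) = 1 / ((1 - x)(1 - x^2)).
This is the generating function for partitions of n into parts of size 1 or 2. The number of 2's can be any j in 0..77, and the rest are 1's, so
[x^155] = floor(155/2) + 1 = 78.

78


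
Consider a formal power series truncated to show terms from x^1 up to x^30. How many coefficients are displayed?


From x^1 to x^30 inclusive, the count is 30 - 1 + 1 = 30.

30


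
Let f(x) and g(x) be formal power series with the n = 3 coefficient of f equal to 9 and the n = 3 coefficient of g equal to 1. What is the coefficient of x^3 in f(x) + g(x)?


Addition of formal power series is termwise.
The coefficient of x^3 in f + g = 9 + 1
= 10

10


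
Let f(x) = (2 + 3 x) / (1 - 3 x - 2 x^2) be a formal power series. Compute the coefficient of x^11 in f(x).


Write f(x) = sum_{k>=0} a_k x^k. Multiplying both sides by 1 - 3 x - 2 x^2 gives
(1 - 3 x - 2 x^2) sum_{k>=0} a_k x^k = 2 + 3 x.
Matching coefficients:
 x^0: a_0 = 2
 x^1: a_1 - 3 a_0 = 3  =>  a_1 = 3*2 + 3 = 9
 x^k (k >= 2): a_k = 3 a_{k-1} + 2 a_{k-2}.
Iterating: a_2 = 31, a_3 = 111, a_4 = 395, a_5 = 1407, a_6 = 5011, a_7 = 17847, a_8 = 63563, a_9 = 226383, a_10 = 806275, a_11 = 2871591.
So the coefficient of x^11 is 2871591.

2871591


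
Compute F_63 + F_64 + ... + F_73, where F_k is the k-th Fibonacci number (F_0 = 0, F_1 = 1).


Use the identity sum_{k=0}^{N} F_k = F_{N+2} - 1 (which follows from F_{k+2} - F_{k+1} = F_k). Then
sum_{k=63}^{73} F_k = (F_{75} - 1) - (F_{64} - 1) = F_{75} - F_{64}.
Computing: F_{75} = 2111485077978050, F_{64} = 10610209857723, so
Sum = 2111485077978050 - 10610209857723 = 2100874868120327.

2100874868120327


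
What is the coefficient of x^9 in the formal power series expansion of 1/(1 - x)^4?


The negative binomial / multiset identity is
1/(1 - x)^r = sum_{k>=0} C(k + r - 1, r - 1) x^k.
Here r = 4 and k = 9, so the coefficient is
C(9 + 3, 3) = C(12, 3)
= 220

220


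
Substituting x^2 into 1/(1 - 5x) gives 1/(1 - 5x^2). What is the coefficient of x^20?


The coefficient of x^(2m) in 1/(1 - 5x^2) is 5^m.
With n = 20 = 2*10, the coefficient is 5^10 = 9765625.

9765625


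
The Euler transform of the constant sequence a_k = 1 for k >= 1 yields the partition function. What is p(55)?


The Euler transform converts the sequence a_k = 1 into the number of integer partitions.
Using the recurrence or dynamic programming:
p(55) = 451276

451276


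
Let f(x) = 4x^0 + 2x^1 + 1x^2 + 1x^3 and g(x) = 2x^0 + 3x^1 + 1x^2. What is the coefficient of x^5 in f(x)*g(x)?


Cauchy product at x^5:
1*1
= 1

1


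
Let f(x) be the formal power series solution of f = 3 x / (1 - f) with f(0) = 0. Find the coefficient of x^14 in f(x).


Apply Lagrange inversion: f = 3 x * phi(f) with phi(t) = 1/(1 - t), so
[x^n] f = 3^n * (1/n) [t^(n-1)] phi(t)^n = 3^n * (1/n) [t^(n-1)] (1 - t)^(-n) = 3^n * (1/n) C(2n - 2, n - 1) = 3^n * C_{n-1}.
For n = 14: C_13 = C(26, 13) / 14 = 10400600/14 = 742900.
With the 3^14 = 4782969 factor, the coefficient is 4782969 * 742900 = 3553267670100.

3553267670100


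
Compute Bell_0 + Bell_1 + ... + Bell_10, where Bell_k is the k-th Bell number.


Recall Bell_k counts set partitions of a k-set (with Bell_0 = 1 by convention).
Bell_0 through Bell_10: 1, 1, 2, 5, 15, 52, 203, 877, 4140, 21147, 115975
Sum = 1 + 1 + 2 + 5 + 15 + 52 + 203 + 877 + 4140 + 21147 + 115975 = 142418.

142418


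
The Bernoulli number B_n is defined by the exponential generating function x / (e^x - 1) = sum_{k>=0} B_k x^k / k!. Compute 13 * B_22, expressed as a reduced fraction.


Bernoulli numbers can also be computed recursively via B_0 = 1 and sum_{j=0}^{m} C(m+1, j) B_j = 0 for m >= 1. Odd-index Bernoulli numbers vanish for k >= 3.
Computing B_22 = 854513/138, so 13 * B_22 = 13 * 854513/138 = 11108669/138.

11108669/138


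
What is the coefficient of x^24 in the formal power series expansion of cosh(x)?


The Maclaurin series is cosh(t) = sum_{m>=0} t^(2m) / (2m)!, so substituting t = x, only even powers of x are nonzero, with coefficient of x^(2m) equal to 1 / (2m)!.
For x^24 the coefficient is 1/24! = 1/620448401733239439360000 = 1/620448401733239439360000.

1/620448401733239439360000


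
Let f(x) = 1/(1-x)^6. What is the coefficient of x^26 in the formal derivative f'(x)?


Differentiate: d/dx [ 1/(1-x)^r ] = r / (1-x)^(r+1).
Here r = 6, so f'(x) = 6 / (1-x)^7.
The expansion of 1/(1-x)^(r+1) has coefficient of x^n equal to C(n+r, r).
So the coefficient of x^26 in f'(x) is
6 * C(32, 6) = 6 * 906192 = 5437152

5437152


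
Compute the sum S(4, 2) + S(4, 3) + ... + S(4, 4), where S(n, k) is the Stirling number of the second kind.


By definition, S(n, k) counts partitions of an n-set into exactly k nonempty blocks.
Computing row n = 4 for k = 2..4:
S(4, k): 7, 6, 1
Sum = 14.

14


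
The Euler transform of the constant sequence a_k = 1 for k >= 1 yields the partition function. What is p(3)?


The Euler transform converts the sequence a_k = 1 into the number of integer partitions.
Using the recurrence or dynamic programming:
p(3) = 3

3


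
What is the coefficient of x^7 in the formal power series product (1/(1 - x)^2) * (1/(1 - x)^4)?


Combine the factors: (1/(1 - x)^2) * (1/(1 - x)^4) = 1/(1 - x)^6.
Then use 1/(1 - x)^r = sum_{k>=0} C(k + r - 1, r - 1) x^k with r = 6 and k = 7:
C(12, 5) = 792.

792


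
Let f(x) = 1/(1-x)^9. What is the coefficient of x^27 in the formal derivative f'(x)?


Differentiate: d/dx [ 1/(1-x)^r ] = r / (1-x)^(r+1).
Here r = 9, so f'(x) = 9 / (1-x)^10.
The expansion of 1/(1-x)^(r+1) has coefficient of x^n equal to C(n+r, r).
So the coefficient of x^27 in f'(x) is
9 * C(36, 9) = 9 * 94143280 = 847289520

847289520


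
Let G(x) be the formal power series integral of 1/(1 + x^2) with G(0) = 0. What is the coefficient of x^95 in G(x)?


1/(1 + x^2) = sum_{j>=0} (-1)^j x^(2j). Integrating termwise with G(0) = 0:
G(x) = sum_{j>=0} (-1)^j x^(2j+1) / (2j+1) = arctan(x).
Only odd powers are nonzero. For x^95 write 95 = 2*47 + 1, giving
(-1)^47 / 95 = -1/95 = -1/95.

-1/95


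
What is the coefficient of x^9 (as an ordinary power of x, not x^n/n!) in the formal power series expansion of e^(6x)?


The exponential series is e^y = sum_{k>=0} y^k / k!. Substituting y = 6x gives
e^(6x) = sum_{k>=0} 6^k x^k / k!.
So the coefficient of x^n is a^n/n! with a = 6, n = 9:
6^9 / 9! = 10077696/362880 = 972/35

972/35


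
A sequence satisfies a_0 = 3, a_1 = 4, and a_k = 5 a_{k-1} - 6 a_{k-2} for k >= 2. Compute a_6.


The characteristic equation is t^2 - 5 t + 6 = 0, with roots r_1 = 2 and r_2 = 3 (so c_1 = r_1 + r_2, c_2 = -r_1 r_2 as required).
One can use the closed form a_n = A r_1^n + B r_2^n, but direct iteration is more reliable:
a_0 = 3, a_1 = 4, a_2 = 2, a_3 = -14, a_4 = -82, a_5 = -326, a_6 = -1138.
So a_6 = -1138.

-1138


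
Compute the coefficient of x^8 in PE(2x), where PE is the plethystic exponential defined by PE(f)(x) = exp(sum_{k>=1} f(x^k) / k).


With f(x) = 2x, the exponent is sum_{k>=1} 2 x^k / k = 2 * (-ln(1 - x)). Exponentiating:
PE(2x) = exp(-2 ln(1 - x)) = 1/(1 - x)^2.
By the negative binomial expansion, [x^n] 1/(1 - x)^2 = C(n + 1, 1).
For n = 8: C(9, 1) = 9.

9


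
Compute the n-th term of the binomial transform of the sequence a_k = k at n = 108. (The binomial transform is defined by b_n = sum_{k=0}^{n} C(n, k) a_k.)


With a_k = k, b_n = sum_{k=0}^{n} C(n, k) k. Using k * C(n, k) = n * C(n-1, k-1) gives b_n = n * sum_{k>=1} C(n-1, k-1) = n * 2^(n-1).
For n = 108: 108 * 2^107 = 108 * 162259276829213363391578010288128 = 17524001897555043246290425111117824.

17524001897555043246290425111117824


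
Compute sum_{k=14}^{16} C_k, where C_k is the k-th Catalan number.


C_14 through C_16: 2674440, 9694845, 35357670
Sum = 2674440 + 9694845 + 35357670
= 47726955

47726955


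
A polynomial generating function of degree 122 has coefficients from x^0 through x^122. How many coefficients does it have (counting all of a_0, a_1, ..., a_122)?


A polynomial of degree 122 takes the form a_0 + a_1 x + ... + a_122 x^122.
The number of coefficients is 122 + 1 = 123.

123


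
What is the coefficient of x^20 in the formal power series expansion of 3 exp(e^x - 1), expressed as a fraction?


exp(e^x - 1) is the exponential generating function for the Bell numbers Bell_k: exp(e^x - 1) = sum_{k>=0} Bell_k x^k / k!.
So the coefficient of x^20 in 3 exp(e^x - 1) is 3 Bell_20 / 20!.
Computing: Bell_20 = 51724158235372 and 20! = 2432902008176640000, giving
3 * 51724158235372/2432902008176640000 = 263898766507/4137588449280000.

263898766507/4137588449280000


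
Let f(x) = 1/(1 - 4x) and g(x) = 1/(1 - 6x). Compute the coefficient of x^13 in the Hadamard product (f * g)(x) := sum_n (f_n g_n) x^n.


f has coefficients f_k = 4^k and g has coefficients g_k = 6^k, so the Hadamard product has coefficient (f*g)_k = 4^k * 6^k = 24^k.
For k = 13: 24^13 = 876488338465357824.

876488338465357824


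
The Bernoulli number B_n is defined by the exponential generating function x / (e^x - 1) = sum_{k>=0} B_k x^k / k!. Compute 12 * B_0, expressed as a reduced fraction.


Bernoulli numbers can also be computed recursively via B_0 = 1 and sum_{j=0}^{m} C(m+1, j) B_j = 0 for m >= 1. Odd-index Bernoulli numbers vanish for k >= 3.
Computing B_0 = 1, so 12 * B_0 = 12 * 1 = 12.

12
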